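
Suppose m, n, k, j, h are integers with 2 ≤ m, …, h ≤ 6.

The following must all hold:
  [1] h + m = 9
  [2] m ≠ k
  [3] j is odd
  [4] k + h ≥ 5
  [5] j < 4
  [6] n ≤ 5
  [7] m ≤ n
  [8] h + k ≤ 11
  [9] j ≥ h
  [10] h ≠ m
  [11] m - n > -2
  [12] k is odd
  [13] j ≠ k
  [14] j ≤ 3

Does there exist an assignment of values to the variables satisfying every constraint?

From constraints 9 and 14: h ≤ j ≤ 3. From constraints 6 and 7: m ≤ n ≤ 5. Hence h + m ≤ 8. But constraint 1 requires h + m = 9, and 9 > 8. Contradiction.

Unsatisfiable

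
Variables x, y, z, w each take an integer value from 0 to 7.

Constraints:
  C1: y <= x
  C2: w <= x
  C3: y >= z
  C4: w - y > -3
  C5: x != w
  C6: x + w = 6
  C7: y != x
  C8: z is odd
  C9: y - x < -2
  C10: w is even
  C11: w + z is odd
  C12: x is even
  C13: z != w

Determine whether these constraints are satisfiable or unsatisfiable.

Satisfiable

The assignment x = 6, y = 1, z = 1, w = 0 works:
  constraint 4 holds since w - y = -1.
  constraint 6 holds since x + w = 6.
The rest check out directly.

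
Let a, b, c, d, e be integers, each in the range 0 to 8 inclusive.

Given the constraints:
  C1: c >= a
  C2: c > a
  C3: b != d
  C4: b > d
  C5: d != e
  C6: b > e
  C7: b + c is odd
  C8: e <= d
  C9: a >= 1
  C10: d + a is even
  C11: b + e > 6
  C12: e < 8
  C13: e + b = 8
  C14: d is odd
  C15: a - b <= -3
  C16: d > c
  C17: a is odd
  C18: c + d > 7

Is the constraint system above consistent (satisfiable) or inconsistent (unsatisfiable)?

Satisfiable

Take a = 3, b = 7, c = 4, d = 5, e = 1. Then constraint 11: b + e = 8; constraint 13: e + b = 8; constraint 15: a - b = -4, and every other listed constraint is also met.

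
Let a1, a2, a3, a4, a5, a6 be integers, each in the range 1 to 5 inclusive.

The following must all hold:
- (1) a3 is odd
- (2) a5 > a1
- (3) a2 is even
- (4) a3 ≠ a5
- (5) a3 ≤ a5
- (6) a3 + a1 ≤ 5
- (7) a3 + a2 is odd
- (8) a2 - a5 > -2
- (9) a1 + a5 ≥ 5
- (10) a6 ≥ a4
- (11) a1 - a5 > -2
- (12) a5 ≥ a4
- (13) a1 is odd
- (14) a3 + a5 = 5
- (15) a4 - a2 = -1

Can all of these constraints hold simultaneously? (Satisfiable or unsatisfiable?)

Satisfiable

Try a1 = 3, a2 = 4, a3 = 1, a4 = 3, a5 = 4, a6 = 5.
Check constraint 6: a3 + a1 = 4; constraint 8: a2 - a5 = 0; constraint 9: a1 + a5 = 7. The remaining constraints are straightforward to verify.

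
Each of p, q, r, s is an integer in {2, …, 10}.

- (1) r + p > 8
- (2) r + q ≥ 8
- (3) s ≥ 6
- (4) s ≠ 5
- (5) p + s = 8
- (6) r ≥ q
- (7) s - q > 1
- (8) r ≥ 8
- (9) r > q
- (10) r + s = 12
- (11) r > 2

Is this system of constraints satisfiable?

Unsatisfiable

From constraint 8: r ≥ 8. From constraint 3: s ≥ 6. Hence r + s ≥ 14. But constraint 10 requires r + s = 12, and 12 < 14. Contradiction.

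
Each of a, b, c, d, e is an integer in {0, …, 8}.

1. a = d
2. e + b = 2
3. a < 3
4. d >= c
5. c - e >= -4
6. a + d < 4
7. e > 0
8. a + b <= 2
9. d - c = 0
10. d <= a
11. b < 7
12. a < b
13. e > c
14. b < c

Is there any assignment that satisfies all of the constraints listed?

Unsatisfiable

Constraints 4, 10, 12, and 14 give b < c, c ≤ d, d ≤ a, a < b. Chaining: b < c ≤ d ≤ a < b, which forces b < b — impossible.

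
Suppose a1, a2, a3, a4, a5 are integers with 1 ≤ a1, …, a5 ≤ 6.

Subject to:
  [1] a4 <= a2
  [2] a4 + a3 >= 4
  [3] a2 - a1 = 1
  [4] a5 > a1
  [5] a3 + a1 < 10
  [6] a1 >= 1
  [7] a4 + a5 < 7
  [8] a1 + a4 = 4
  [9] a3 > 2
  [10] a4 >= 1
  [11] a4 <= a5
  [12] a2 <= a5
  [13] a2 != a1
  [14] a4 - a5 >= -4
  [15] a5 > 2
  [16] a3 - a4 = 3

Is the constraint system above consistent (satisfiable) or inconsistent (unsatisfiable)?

Take a1 = 2, a2 = 3, a3 = 5, a4 = 2, a5 = 3. Then constraint 2: a4 + a3 = 7; constraint 3: a2 - a1 = 1; constraint 5: a3 + a1 = 7, and every other listed constraint is also met.

Satisfiable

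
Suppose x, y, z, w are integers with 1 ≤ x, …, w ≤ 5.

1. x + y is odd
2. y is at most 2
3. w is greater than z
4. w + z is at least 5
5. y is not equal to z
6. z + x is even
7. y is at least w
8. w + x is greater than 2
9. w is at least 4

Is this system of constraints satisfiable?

Unsatisfiable

From constraint 9: w ≥ 4. From constraints 2 and 7: w ≤ y and y ≤ 2, so w ≤ 2. But 2 < 4, so no value of w works.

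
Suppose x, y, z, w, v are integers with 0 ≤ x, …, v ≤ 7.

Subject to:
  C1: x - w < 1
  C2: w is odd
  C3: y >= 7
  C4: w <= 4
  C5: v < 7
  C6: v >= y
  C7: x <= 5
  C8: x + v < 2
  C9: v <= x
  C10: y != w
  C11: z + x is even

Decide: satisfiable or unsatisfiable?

Unsatisfiable

From constraints 3 and 6: v ≥ y and y ≥ 7, so v ≥ 7. From constraints 7 and 9: v ≤ x and x ≤ 5, so v ≤ 5. But 5 < 7, so no value of v works.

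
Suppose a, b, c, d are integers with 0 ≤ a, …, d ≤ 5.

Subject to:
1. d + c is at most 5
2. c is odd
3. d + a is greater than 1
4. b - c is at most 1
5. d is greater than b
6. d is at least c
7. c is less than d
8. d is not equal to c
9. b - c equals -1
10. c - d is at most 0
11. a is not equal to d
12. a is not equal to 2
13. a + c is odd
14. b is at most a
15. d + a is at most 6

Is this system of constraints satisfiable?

Take a = 0, b = 0, c = 1, d = 3. Then constraint 1: d + c = 4; constraint 3: d + a = 3, and every other listed constraint is also met.

Satisfiable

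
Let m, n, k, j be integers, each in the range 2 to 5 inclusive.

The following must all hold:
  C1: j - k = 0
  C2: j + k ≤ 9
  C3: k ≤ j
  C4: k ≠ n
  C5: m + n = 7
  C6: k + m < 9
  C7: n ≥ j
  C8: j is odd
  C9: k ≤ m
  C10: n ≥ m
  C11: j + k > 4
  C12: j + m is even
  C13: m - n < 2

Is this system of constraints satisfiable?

Satisfiable

Try m = 3, n = 4, k = 3, j = 3.
Check constraint 1: j - k = 0; constraint 2: j + k = 6. The remaining constraints are straightforward to verify.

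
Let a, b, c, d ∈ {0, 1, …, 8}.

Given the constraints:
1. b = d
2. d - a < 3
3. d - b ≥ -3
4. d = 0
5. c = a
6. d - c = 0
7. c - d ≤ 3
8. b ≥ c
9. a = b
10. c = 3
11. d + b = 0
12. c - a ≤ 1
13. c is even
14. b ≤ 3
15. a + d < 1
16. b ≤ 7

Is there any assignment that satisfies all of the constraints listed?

Unsatisfiable

Constraint 10 fixes c = 3 and constraint 4 fixes d = 0. Constraints 1, 5, and 9 give c = a = b = d, so c = d. But 3 ≠ 0 — contradiction.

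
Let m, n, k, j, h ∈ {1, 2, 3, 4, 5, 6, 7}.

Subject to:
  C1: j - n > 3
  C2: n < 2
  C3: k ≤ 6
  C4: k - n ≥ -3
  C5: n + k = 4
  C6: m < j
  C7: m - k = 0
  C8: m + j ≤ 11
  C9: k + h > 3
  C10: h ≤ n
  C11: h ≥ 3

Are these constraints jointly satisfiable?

From constraints 10 and 11: n ≥ h and h ≥ 3, so n ≥ 3. From constraint 2: n ≤ 1. But 1 < 3, so no value of n works.

Unsatisfiable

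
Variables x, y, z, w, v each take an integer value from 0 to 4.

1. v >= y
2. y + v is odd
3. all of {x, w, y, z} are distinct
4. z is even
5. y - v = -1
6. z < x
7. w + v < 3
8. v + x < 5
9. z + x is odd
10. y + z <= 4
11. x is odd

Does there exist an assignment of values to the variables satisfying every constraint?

Satisfiable

One satisfying assignment is x = 3, y = 0, z = 2, w = 1, v = 1.
For the less obvious constraints — constraint 5: y - v = -1; constraint 7: w + v = 2 — and the others hold by inspection.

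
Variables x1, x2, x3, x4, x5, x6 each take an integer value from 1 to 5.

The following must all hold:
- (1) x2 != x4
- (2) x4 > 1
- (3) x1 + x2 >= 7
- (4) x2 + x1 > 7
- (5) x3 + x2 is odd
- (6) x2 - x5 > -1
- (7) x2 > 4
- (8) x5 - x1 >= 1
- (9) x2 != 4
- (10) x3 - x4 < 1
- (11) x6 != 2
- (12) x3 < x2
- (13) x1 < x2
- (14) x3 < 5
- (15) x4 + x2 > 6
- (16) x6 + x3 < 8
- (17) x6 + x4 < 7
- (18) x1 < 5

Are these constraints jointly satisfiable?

The assignment x1 = 3, x2 = 5, x3 = 2, x4 = 2, x5 = 4, x6 = 3 works:
  constraint 3 holds since x1 + x2 = 8.
  constraint 4 holds since x2 + x1 = 8.
  constraint 6 holds since x2 - x5 = 1.
The rest check out directly.

Satisfiable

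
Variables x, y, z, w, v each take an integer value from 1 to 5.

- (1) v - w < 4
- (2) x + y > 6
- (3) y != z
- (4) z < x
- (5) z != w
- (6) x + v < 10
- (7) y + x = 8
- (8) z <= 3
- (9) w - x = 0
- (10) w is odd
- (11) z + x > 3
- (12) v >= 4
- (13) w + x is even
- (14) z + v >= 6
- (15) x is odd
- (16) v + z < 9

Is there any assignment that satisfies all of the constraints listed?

Take x = 3, y = 5, z = 2, w = 3, v = 4. Then constraint 1: v - w = 1; constraint 2: x + y = 8, and every other listed constraint is also met.

Satisfiable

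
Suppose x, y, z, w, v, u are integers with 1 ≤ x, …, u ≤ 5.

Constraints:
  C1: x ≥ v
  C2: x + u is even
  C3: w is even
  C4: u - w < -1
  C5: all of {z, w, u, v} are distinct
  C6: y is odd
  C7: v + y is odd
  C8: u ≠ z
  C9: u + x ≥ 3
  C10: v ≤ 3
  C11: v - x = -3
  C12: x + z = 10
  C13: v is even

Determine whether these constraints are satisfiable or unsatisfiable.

Take x = 5, y = 5, z = 5, w = 4, v = 2, u = 1. Then constraint 4: u - w = -3; constraint 9: u + x = 6, and every other listed constraint is also met.

Satisfiable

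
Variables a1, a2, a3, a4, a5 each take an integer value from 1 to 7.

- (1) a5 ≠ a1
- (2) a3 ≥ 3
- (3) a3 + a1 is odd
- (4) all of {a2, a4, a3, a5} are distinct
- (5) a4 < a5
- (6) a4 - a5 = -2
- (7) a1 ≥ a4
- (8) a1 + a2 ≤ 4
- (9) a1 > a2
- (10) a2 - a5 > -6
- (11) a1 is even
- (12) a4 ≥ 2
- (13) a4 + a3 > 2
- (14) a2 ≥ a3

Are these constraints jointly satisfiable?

From constraints 7 and 12: a1 ≥ a4 ≥ 2. From constraints 2 and 14: a2 ≥ a3 ≥ 3. Hence a1 + a2 ≥ 5. But constraint 8 requires a1 + a2 ≤ 4, and 4 < 5. Contradiction.

Unsatisfiable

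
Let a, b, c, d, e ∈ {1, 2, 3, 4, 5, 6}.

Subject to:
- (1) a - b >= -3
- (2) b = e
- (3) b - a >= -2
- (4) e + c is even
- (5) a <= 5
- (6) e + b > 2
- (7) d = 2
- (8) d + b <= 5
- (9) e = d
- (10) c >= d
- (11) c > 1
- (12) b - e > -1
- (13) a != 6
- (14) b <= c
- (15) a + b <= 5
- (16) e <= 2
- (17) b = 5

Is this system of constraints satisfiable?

Constraint 17 fixes b = 5 and constraint 7 fixes d = 2. Constraints 2 and 9 give b = e = d, so b = d. But 5 ≠ 2 — contradiction.

Unsatisfiable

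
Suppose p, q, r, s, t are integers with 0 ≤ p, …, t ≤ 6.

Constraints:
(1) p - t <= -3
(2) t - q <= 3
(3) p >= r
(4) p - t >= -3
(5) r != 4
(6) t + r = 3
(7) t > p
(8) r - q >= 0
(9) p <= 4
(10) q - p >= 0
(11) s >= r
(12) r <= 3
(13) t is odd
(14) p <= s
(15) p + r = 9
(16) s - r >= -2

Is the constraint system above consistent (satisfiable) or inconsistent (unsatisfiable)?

Unsatisfiable

From constraint 9: p ≤ 4. From constraint 12: r ≤ 3. Hence p + r ≤ 7. But constraint 15 requires p + r = 9, and 9 > 7. Contradiction.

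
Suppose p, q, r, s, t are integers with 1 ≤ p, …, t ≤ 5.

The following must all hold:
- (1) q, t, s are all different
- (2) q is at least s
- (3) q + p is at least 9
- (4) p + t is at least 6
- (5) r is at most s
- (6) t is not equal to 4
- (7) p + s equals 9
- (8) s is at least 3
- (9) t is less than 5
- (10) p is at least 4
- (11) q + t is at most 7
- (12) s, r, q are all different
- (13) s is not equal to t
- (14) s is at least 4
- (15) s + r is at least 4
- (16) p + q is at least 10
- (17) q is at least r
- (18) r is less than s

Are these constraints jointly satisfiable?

Satisfiable

Try p = 5, q = 5, r = 3, s = 4, t = 2.
Check constraint 3: q + p = 10; constraint 4: p + t = 7. The remaining constraints are straightforward to verify.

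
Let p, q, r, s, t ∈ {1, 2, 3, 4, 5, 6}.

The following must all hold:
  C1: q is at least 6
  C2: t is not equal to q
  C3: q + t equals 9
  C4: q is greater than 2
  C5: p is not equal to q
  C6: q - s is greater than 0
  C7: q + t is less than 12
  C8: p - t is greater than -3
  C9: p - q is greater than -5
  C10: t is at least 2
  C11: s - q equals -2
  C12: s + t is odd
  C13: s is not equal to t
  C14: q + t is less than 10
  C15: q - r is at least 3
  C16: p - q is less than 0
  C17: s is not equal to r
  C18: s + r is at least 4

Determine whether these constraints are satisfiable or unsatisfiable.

Try p = 3, q = 6, r = 3, s = 4, t = 3.
Check constraint 3: q + t = 9; constraint 6: q - s = 2. The remaining constraints are straightforward to verify.

Satisfiable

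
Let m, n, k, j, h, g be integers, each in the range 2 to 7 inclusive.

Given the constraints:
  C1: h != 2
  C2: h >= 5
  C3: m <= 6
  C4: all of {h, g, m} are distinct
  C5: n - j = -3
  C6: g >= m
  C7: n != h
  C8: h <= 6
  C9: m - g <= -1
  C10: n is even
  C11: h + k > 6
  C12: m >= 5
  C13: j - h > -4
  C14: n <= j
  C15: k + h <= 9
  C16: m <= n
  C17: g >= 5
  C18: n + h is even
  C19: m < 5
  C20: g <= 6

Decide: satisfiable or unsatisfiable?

Constraints 2, 3, 8, 12, 17, and 20 confine each of h, g, m to the 2 values {5, 6}.
Constraint 4 requires all 3 of them to be distinct, but only 2 values are available — impossible by the pigeonhole principle.

Unsatisfiable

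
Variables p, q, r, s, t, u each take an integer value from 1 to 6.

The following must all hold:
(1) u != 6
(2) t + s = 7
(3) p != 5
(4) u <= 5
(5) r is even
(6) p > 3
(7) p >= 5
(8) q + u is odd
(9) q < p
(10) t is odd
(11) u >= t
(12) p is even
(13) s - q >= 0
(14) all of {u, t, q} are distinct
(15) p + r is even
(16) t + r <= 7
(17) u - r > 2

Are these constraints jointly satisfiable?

Satisfiable

Setting (p, q, r, s, t, u) = (6, 4, 2, 4, 3, 5) satisfies everything: constraint 2: t + s = 7; constraint 13: s - q = 0, and the others follow.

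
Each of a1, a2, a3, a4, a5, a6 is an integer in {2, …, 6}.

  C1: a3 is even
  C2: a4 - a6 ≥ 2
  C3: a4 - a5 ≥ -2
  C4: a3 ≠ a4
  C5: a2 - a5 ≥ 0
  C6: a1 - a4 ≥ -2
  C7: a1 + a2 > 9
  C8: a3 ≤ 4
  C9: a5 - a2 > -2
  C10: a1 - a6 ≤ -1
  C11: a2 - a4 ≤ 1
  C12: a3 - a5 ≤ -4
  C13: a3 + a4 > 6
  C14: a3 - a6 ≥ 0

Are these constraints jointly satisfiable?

Constraints 5, 6, 10, 11, 12, and 14 give a3 − a6 ≥ 0, a6 − a1 ≥ 1, a1 − a4 ≥ -2, a4 − a2 ≥ -1, a2 − a5 ≥ 0, a5 − a3 ≥ 4.
Adding all 6 inequalities: the left sides telescope to 0, and the right sides sum to 0 + 1 + (-2) + (-1) + 0 + 4 = 2. So 0 ≥ 2, which is false.

Unsatisfiable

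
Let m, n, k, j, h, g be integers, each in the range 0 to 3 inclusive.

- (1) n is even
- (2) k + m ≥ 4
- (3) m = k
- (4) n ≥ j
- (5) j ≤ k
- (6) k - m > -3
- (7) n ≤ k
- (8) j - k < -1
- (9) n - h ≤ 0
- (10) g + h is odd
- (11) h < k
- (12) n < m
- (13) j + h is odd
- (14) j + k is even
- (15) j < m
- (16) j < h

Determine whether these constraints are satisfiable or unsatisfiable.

Satisfiable

The assignment m = 3, n = 2, k = 3, j = 1, h = 2, g = 3 works:
  constraint 2 holds since k + m = 6.
  constraint 6 holds since k - m = 0.
The rest check out directly.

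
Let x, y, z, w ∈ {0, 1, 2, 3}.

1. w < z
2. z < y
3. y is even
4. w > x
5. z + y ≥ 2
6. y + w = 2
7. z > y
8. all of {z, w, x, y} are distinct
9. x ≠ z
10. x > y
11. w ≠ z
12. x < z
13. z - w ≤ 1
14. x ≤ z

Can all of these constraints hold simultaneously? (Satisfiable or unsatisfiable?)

Unsatisfiable

Constraints 1, 2, 4, and 10 give w < z, z < y, y < x, x < w. Chaining: w < z < y < x < w, which forces w < w — impossible.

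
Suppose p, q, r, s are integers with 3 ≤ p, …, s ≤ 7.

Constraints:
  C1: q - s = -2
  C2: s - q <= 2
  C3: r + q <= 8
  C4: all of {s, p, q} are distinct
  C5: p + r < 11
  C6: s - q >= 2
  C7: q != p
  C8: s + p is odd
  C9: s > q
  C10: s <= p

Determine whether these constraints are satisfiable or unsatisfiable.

The assignment p = 6, q = 3, r = 4, s = 5 works:
  constraint 1 holds since q - s = -2.
  constraint 2 holds since s - q = 2.
  constraint 3 holds since r + q = 7.
The rest check out directly.

Satisfiable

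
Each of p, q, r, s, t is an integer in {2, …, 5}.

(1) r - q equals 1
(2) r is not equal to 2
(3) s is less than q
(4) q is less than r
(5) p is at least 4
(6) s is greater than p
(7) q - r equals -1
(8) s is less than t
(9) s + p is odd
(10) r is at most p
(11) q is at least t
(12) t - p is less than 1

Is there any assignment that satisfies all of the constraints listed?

Constraints 4, 6, 8, 10, and 11 give r ≤ p, p < s, s < t, t ≤ q, q < r. Chaining: r ≤ p < s < t ≤ q < r, which forces r < r — impossible.

Unsatisfiable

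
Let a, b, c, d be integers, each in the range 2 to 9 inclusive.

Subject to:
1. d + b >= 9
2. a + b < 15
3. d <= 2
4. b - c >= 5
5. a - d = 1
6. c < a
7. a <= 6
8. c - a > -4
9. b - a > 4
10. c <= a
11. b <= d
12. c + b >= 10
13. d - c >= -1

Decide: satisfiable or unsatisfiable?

From constraints 7 and 10: c ≤ a ≤ 6. From constraints 3 and 11: b ≤ d ≤ 2. Hence c + b ≤ 8. But constraint 12 requires c + b ≥ 10, and 10 > 8. Contradiction.

Unsatisfiable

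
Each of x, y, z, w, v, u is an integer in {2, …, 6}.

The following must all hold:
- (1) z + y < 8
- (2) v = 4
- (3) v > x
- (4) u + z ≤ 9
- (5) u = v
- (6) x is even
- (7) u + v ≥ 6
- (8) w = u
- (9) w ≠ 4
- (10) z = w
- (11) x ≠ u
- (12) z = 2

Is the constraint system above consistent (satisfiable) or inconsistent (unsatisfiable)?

Constraint 12 fixes z = 2 and constraint 2 fixes v = 4. Constraints 5, 8, and 10 give z = w = u = v, so z = v. But 2 ≠ 4 — contradiction.

Unsatisfiable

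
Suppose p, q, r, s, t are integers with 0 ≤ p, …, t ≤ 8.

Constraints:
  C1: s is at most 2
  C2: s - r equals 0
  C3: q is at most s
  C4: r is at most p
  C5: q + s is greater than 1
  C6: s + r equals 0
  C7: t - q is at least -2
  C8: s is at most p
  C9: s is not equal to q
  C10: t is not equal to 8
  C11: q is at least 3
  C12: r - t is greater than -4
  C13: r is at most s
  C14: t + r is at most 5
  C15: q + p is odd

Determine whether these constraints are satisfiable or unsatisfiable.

Unsatisfiable

From constraints 3 and 11: s ≥ q and q ≥ 3, so s ≥ 3. From constraint 1: s ≤ 2. But 2 < 3, so no value of s works.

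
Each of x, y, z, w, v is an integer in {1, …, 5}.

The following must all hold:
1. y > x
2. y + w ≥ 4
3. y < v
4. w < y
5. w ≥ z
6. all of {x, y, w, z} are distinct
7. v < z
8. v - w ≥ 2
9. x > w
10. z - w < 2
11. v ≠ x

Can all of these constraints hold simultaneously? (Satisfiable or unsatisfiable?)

Constraints 1, 3, 5, 7, and 9 give v < z, z ≤ w, w < x, x < y, y < v. Chaining: v < z ≤ w < x < y < v, which forces v < v — impossible.

Unsatisfiable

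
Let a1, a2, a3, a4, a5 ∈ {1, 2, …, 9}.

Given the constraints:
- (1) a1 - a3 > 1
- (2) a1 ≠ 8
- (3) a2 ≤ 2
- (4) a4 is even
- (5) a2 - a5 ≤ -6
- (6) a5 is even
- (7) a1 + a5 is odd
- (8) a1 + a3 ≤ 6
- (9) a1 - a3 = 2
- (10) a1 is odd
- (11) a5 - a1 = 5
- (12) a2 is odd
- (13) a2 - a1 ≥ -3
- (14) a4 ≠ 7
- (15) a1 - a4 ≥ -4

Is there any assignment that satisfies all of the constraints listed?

Setting (a1, a2, a3, a4, a5) = (3, 1, 1, 6, 8) satisfies everything: constraint 1: a1 - a3 = 2; constraint 5: a2 - a5 = -7, and the others follow.

Satisfiable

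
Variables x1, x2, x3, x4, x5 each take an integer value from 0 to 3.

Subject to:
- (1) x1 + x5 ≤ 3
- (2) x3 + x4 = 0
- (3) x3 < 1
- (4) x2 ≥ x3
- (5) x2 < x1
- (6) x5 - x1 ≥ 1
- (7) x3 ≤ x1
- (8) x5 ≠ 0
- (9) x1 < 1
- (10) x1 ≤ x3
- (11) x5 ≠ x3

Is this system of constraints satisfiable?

Unsatisfiable

Constraints 4, 5, and 10 give x3 ≤ x2, x2 < x1, x1 ≤ x3. Chaining: x3 ≤ x2 < x1 ≤ x3, which forces x3 < x3 — impossible.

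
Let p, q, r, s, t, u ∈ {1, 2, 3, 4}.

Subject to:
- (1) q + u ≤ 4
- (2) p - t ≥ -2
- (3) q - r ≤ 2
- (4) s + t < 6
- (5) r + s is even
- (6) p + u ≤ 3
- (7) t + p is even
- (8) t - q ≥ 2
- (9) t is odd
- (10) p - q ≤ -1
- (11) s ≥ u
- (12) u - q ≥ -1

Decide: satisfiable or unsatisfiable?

Constraints 2, 8, and 10 give q − p ≥ 1, p − t ≥ -2, t − q ≥ 2.
Adding all 3 inequalities: the left sides telescope to 0, and the right sides sum to 1 + (-2) + 2 = 1. So 0 ≥ 1, which is false.

Unsatisfiable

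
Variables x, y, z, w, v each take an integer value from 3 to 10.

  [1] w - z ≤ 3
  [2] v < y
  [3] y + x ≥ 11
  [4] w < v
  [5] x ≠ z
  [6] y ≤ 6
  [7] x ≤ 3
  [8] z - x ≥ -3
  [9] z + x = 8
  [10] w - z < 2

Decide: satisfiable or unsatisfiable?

Unsatisfiable

From constraint 6: y ≤ 6. From constraint 7: x ≤ 3. Hence y + x ≤ 9. But constraint 3 requires y + x ≥ 11, and 11 > 9. Contradiction.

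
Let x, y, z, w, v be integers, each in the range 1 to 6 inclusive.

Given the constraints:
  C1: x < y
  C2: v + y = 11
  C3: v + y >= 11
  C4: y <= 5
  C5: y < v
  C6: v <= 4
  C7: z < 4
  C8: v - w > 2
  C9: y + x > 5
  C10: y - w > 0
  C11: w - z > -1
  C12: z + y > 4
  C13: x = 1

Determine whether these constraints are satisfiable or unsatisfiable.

From constraint 6: v ≤ 4. From constraint 4: y ≤ 5. Hence v + y ≤ 9. But constraint 3 requires v + y ≥ 11, and 11 > 9. Contradiction.

Unsatisfiable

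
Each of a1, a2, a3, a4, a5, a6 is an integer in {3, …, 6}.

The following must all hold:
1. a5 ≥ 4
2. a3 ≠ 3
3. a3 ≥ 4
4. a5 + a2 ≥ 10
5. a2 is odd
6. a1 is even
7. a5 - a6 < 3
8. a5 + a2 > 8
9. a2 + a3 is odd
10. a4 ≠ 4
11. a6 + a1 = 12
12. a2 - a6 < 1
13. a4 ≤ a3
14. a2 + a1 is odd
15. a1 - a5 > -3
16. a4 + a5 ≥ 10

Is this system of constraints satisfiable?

Satisfiable

The assignment a1 = 6, a2 = 5, a3 = 6, a4 = 6, a5 = 6, a6 = 6 works:
  constraint 4 holds since a5 + a2 = 11.
  constraint 7 holds since a5 - a6 = 0.
  constraint 8 holds since a5 + a2 = 11.
The rest check out directly.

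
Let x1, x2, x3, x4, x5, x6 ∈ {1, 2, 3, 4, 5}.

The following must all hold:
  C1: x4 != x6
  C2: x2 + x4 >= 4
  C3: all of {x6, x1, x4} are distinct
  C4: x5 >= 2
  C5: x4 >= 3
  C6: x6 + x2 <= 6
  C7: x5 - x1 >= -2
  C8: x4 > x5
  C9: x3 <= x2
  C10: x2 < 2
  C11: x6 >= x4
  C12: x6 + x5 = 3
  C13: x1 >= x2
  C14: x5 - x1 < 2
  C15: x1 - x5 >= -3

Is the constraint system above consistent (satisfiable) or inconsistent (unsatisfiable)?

Unsatisfiable

From constraints 5 and 11: x6 ≥ x4 ≥ 3. From constraint 4: x5 ≥ 2. Hence x6 + x5 ≥ 5. But constraint 12 requires x6 + x5 = 3, and 3 < 5. Contradiction.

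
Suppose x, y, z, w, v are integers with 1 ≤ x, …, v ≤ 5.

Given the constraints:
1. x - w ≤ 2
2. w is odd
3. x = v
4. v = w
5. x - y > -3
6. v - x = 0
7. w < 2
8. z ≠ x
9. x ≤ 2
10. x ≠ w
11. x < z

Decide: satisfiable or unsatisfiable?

Unsatisfiable

From constraints 3 and 4, x = v = w, so x = w. But constraint 10 says x ≠ w. Contradiction.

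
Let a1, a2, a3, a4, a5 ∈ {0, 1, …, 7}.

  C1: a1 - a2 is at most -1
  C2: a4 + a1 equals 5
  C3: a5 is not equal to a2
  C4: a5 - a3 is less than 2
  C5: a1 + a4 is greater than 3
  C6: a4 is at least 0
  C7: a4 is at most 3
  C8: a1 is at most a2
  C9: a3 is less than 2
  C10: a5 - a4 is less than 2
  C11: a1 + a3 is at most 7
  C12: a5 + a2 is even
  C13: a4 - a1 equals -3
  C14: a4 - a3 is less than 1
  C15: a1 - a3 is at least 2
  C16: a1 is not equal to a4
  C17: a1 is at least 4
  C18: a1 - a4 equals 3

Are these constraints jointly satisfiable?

Setting (a1, a2, a3, a4, a5) = (4, 7, 1, 1, 1) satisfies everything: constraint 1: a1 - a2 = -3; constraint 2: a4 + a1 = 5; constraint 4: a5 - a3 = 0, and the others follow.

Satisfiable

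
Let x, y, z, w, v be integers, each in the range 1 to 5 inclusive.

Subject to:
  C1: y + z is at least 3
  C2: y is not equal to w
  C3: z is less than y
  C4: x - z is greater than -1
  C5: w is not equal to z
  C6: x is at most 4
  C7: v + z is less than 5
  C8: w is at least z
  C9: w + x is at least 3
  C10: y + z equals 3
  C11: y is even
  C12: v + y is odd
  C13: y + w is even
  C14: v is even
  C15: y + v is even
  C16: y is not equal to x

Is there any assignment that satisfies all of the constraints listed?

Constraint 14 makes v even and constraint 11 makes y even, so v + y must be even. Constraint 12 says v + y is odd — contradiction.

Unsatisfiable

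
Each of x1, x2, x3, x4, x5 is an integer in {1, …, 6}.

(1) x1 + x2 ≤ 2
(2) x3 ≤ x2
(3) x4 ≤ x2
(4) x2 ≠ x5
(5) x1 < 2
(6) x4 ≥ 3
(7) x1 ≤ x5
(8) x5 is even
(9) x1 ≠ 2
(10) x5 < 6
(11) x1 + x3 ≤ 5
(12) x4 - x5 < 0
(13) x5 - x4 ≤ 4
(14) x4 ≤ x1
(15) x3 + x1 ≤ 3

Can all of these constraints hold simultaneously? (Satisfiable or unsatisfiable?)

From constraints 6 and 14: x1 ≥ x4 and x4 ≥ 3, so x1 ≥ 3. From constraint 5: x1 ≤ 1. But 1 < 3, so no value of x1 works.

Unsatisfiable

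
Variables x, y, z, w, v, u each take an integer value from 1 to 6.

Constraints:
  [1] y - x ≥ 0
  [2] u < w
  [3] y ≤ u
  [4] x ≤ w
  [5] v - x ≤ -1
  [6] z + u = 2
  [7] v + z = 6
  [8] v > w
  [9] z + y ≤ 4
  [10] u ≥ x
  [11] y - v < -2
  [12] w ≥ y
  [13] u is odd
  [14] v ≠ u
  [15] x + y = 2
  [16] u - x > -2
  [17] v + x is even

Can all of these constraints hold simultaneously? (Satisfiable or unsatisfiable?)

Constraints 1, 2, 3, 5, and 8 give v < x, x ≤ y, y ≤ u, u < w, w < v. Chaining: v < x ≤ y ≤ u < w < v, which forces v < v — impossible.

Unsatisfiable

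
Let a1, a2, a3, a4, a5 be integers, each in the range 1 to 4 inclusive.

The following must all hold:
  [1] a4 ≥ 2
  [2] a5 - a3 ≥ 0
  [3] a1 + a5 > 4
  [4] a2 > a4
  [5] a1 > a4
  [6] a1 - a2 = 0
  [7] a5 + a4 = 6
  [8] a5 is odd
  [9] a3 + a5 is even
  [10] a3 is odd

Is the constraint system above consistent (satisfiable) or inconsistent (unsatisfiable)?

Satisfiable

Setting (a1, a2, a3, a4, a5) = (4, 4, 3, 3, 3) satisfies everything: constraint 2: a5 - a3 = 0; constraint 3: a1 + a5 = 7; constraint 6: a1 - a2 = 0, and the others follow.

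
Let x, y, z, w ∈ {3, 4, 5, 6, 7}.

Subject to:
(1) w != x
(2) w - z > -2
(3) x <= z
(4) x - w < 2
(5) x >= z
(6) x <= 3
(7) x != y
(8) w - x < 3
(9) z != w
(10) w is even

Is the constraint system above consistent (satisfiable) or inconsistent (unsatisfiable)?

Satisfiable

Try x = 3, y = 4, z = 3, w = 4.
Check constraint 2: w - z = 1; constraint 4: x - w = -1; constraint 8: w - x = 1. The remaining constraints are straightforward to verify.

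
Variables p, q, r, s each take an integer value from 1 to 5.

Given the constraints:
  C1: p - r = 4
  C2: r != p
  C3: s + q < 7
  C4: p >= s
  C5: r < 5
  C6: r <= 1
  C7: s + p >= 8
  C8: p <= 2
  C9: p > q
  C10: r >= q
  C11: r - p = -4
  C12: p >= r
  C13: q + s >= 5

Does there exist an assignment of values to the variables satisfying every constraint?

Unsatisfiable

From constraints 6 and 10: q ≤ r ≤ 1. From constraints 4 and 8: s ≤ p ≤ 2. Hence q + s ≤ 3. But constraint 13 requires q + s ≥ 5, and 5 > 3. Contradiction.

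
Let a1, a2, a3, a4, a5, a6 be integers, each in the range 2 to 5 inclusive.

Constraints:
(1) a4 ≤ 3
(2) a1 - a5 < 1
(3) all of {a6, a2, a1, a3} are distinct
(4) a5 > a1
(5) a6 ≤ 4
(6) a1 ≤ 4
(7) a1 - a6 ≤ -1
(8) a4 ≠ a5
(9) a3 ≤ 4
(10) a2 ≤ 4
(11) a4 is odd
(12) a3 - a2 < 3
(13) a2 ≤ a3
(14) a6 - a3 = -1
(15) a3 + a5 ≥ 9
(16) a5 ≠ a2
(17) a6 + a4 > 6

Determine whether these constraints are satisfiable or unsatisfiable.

Constraints 5, 6, 9, and 10 confine each of a6, a2, a1, a3 to the 3 values {2, …, 4} (the domain already gives each ≥ 2).
Constraint 3 requires all 4 of them to be distinct, but only 3 values are available — impossible by the pigeonhole principle.

Unsatisfiable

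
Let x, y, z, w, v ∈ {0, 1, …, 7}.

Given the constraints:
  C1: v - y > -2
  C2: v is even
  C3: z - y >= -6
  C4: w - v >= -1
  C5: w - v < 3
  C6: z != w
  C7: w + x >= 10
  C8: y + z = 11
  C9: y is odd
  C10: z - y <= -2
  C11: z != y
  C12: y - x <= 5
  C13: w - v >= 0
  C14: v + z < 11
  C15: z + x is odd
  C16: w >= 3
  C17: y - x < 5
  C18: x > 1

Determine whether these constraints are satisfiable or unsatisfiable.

The assignment x = 5, y = 7, z = 4, w = 6, v = 6 works:
  constraint 1 holds since v - y = -1.
  constraint 3 holds since z - y = -3.
The rest check out directly.

Satisfiable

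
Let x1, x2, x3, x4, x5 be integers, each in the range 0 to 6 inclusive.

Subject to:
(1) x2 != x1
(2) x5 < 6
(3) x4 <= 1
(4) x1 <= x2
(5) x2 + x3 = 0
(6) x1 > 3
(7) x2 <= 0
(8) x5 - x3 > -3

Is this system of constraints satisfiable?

From constraint 6: x1 ≥ 4. From constraints 4 and 7: x1 ≤ x2 and x2 ≤ 0, so x1 ≤ 0. But 0 < 4, so no value of x1 works.

Unsatisfiable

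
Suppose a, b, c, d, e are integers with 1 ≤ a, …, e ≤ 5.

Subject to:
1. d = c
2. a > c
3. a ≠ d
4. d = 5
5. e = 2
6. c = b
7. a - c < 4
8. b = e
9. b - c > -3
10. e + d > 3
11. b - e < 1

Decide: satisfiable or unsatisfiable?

Constraint 4 fixes d = 5 and constraint 5 fixes e = 2. Constraints 1, 6, and 8 give d = c = b = e, so d = e. But 5 ≠ 2 — contradiction.

Unsatisfiable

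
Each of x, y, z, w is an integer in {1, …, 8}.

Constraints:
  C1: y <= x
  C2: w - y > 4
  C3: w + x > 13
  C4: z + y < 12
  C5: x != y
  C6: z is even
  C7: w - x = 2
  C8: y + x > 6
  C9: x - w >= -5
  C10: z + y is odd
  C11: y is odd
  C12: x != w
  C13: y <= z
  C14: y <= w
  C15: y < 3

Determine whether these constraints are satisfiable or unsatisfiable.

Take x = 6, y = 1, z = 8, w = 8. Then constraint 2: w - y = 7; constraint 3: w + x = 14; constraint 4: z + y = 9, and every other listed constraint is also met.

Satisfiable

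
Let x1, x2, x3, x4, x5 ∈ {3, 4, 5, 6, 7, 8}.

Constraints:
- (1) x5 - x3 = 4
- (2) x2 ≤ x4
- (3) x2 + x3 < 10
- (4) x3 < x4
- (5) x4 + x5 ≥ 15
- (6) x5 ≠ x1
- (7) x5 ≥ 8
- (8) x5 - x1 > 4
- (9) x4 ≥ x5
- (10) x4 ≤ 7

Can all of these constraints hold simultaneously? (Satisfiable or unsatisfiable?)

From constraints 7 and 9: x4 ≥ x5 and x5 ≥ 8, so x4 ≥ 8. From constraint 10: x4 ≤ 7. But 7 < 8, so no value of x4 works.

Unsatisfiable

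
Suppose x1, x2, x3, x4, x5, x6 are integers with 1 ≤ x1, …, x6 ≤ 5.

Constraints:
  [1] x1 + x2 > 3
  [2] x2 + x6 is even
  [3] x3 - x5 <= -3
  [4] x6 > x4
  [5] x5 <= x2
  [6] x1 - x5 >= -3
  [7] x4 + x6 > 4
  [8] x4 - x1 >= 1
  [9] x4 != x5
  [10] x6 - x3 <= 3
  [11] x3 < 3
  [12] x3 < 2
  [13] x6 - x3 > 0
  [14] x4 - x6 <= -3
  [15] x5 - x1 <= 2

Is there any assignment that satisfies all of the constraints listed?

Constraints 3, 8, 10, 14, and 15 give x4 − x1 ≥ 1, x1 − x5 ≥ -2, x5 − x3 ≥ 3, x3 − x6 ≥ -3, x6 − x4 ≥ 3.
Adding all 5 inequalities: the left sides telescope to 0, and the right sides sum to 1 + (-2) + 3 + (-3) + 3 = 2. So 0 ≥ 2, which is false.

Unsatisfiable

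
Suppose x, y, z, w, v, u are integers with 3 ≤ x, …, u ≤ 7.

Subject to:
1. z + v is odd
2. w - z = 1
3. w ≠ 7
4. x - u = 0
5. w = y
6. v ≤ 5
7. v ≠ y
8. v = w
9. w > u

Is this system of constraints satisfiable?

From constraints 5 and 8, v = w = y, so v = y. But constraint 7 says v ≠ y. Contradiction.

Unsatisfiable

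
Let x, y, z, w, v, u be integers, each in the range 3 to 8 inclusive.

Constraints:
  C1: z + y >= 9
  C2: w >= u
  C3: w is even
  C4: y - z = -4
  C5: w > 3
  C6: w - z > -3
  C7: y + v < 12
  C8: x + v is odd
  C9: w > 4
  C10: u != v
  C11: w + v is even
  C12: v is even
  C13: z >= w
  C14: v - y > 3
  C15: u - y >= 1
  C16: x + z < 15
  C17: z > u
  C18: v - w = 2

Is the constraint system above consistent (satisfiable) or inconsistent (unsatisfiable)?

Satisfiable

One satisfying assignment is x = 5, y = 3, z = 7, w = 6, v = 8, u = 6.
For the less obvious constraints — constraint 1: z + y = 10; constraint 4: y - z = -4; constraint 6: w - z = -1 — and the others hold by inspection.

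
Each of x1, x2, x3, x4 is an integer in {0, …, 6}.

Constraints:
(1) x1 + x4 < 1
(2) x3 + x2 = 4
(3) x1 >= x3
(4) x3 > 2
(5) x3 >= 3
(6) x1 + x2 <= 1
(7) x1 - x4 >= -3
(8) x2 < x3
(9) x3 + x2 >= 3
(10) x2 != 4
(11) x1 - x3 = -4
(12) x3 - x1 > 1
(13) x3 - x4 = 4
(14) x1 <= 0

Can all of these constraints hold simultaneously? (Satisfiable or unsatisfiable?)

From constraint 4: x3 ≥ 3. From constraints 3 and 14: x3 ≤ x1 and x1 ≤ 0, so x3 ≤ 0. But 0 < 3, so no value of x3 works.

Unsatisfiable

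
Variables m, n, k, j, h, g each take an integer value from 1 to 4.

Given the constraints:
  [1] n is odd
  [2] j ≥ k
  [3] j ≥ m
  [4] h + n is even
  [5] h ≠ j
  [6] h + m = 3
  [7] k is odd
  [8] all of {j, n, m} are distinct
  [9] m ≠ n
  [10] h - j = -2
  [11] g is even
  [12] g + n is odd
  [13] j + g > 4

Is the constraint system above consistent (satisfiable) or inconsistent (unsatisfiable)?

Take m = 2, n = 1, k = 3, j = 3, h = 1, g = 2. Then constraint 6: h + m = 3; constraint 10: h - j = -2, and every other listed constraint is also met.

Satisfiable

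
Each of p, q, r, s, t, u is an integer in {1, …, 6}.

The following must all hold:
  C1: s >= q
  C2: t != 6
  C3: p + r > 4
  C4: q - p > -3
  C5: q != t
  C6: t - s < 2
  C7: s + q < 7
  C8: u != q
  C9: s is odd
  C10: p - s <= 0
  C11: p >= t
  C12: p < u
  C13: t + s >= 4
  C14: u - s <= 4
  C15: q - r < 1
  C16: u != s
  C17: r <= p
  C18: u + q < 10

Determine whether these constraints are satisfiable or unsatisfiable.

The assignment p = 3, q = 3, r = 3, s = 3, t = 2, u = 4 works:
  constraint 3 holds since p + r = 6.
  constraint 4 holds since q - p = 0.
The rest check out directly.

Satisfiable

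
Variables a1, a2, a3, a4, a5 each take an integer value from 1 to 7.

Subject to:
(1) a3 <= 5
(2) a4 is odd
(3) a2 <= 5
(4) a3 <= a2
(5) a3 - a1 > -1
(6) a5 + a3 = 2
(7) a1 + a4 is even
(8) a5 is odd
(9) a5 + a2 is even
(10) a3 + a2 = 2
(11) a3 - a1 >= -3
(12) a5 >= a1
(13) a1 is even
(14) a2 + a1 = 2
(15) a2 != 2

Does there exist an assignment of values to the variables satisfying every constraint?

Constraint 13 makes a1 even and constraint 2 makes a4 odd, so a1 + a4 must be odd. Constraint 7 says a1 + a4 is even — contradiction.

Unsatisfiable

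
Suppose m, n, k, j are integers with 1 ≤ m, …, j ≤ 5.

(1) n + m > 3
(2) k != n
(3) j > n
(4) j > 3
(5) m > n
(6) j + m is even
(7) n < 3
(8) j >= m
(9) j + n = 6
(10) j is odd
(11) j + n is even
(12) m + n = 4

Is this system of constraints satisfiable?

Satisfiable

One satisfying assignment is m = 3, n = 1, k = 5, j = 5.
For the less obvious constraints — constraint 1: n + m = 4; constraint 9: j + n = 6 — and the others hold by inspection.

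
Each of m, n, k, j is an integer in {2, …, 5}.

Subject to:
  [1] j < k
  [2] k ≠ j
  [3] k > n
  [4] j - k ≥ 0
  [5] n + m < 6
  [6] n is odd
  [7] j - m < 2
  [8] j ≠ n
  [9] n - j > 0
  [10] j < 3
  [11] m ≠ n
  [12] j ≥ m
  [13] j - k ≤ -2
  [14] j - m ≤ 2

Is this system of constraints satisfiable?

Unsatisfiable

Constraints 3, 4, and 9 give j < n, n < k, k ≤ j. Chaining: j < n < k ≤ j, which forces j < j — impossible.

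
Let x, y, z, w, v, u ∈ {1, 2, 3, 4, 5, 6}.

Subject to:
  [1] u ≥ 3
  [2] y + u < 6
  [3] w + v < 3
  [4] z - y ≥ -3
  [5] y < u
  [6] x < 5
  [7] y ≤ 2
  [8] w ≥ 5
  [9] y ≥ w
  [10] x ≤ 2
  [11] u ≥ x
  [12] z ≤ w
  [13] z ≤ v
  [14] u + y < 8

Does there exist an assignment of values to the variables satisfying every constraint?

From constraints 8 and 9: y ≥ w and w ≥ 5, so y ≥ 5. From constraint 7: y ≤ 2. But 2 < 5, so no value of y works.

Unsatisfiable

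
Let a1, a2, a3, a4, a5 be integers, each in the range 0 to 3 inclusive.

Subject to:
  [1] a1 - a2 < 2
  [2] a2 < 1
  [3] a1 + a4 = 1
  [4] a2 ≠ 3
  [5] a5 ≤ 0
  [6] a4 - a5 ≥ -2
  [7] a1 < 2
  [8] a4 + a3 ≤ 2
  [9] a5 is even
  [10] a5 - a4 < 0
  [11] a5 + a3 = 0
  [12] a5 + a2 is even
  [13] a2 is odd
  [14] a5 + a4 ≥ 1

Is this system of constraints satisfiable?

Unsatisfiable

Constraint 9 makes a5 even and constraint 13 makes a2 odd, so a5 + a2 must be odd. Constraint 12 says a5 + a2 is even — contradiction.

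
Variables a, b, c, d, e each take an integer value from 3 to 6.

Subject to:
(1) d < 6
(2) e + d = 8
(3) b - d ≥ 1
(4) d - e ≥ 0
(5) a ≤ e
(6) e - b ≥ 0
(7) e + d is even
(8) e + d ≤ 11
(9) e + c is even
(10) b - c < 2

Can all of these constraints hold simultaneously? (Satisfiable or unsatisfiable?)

Unsatisfiable

Constraints 3, 4, and 6 give e − b ≥ 0, b − d ≥ 1, d − e ≥ 0.
Adding all 3 inequalities: the left sides telescope to 0, and the right sides sum to 0 + 1 + 0 = 1. So 0 ≥ 1, which is false.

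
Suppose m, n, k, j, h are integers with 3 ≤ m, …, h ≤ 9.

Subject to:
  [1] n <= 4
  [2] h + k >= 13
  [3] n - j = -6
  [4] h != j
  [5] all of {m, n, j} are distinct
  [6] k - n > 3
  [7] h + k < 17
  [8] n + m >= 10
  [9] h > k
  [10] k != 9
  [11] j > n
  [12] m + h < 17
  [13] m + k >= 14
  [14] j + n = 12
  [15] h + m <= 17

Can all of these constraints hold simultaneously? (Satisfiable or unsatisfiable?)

Try m = 8, n = 3, k = 7, j = 9, h = 8.
Check constraint 2: h + k = 15; constraint 3: n - j = -6. The remaining constraints are straightforward to verify.

Satisfiable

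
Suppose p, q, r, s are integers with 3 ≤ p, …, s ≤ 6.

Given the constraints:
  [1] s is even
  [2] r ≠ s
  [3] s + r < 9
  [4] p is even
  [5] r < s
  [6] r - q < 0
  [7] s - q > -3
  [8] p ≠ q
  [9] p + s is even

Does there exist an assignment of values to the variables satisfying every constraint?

Satisfiable

Try p = 6, q = 4, r = 3, s = 4.
Check constraint 3: s + r = 7; constraint 6: r - q = -1; constraint 7: s - q = 0. The remaining constraints are straightforward to verify.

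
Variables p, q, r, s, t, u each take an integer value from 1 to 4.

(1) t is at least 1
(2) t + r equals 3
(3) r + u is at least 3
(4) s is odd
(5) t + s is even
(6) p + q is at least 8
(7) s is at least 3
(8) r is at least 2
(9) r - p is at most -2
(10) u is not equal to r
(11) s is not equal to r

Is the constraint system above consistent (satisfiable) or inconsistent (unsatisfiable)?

Take p = 4, q = 4, r = 2, s = 3, t = 1, u = 3. Then constraint 2: t + r = 3; constraint 3: r + u = 5, and every other listed constraint is also met.

Satisfiable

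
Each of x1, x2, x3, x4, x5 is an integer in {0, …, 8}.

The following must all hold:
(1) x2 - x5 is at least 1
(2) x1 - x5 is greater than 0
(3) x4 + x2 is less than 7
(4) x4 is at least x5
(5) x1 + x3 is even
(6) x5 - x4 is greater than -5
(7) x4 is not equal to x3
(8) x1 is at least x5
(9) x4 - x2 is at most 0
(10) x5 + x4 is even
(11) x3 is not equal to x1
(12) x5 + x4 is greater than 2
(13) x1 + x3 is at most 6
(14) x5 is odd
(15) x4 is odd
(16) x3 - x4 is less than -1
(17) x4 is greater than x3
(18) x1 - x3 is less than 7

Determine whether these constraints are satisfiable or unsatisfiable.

Satisfiable

Setting (x1, x2, x3, x4, x5) = (4, 3, 0, 3, 1) satisfies everything: constraint 1: x2 - x5 = 2; constraint 2: x1 - x5 = 3, and the others follow.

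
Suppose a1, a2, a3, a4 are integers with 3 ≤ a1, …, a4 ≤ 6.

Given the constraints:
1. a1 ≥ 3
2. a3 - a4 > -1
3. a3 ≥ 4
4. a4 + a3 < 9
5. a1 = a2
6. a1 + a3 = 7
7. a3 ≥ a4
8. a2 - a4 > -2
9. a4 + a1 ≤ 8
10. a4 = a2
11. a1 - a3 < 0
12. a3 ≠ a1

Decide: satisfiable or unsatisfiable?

Satisfiable

Try a1 = 3, a2 = 3, a3 = 4, a4 = 3.
Check constraint 2: a3 - a4 = 1; constraint 4: a4 + a3 = 7; constraint 6: a1 + a3 = 7. The remaining constraints are straightforward to verify.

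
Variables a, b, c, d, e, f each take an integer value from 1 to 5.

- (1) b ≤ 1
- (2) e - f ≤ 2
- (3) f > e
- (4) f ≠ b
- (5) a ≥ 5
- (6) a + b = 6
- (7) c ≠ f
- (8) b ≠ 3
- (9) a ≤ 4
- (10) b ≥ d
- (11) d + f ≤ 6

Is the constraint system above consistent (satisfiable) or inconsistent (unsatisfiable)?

Unsatisfiable

From constraint 9: a ≤ 4. From constraint 1: b ≤ 1. Hence a + b ≤ 5. But constraint 6 requires a + b = 6, and 6 > 5. Contradiction.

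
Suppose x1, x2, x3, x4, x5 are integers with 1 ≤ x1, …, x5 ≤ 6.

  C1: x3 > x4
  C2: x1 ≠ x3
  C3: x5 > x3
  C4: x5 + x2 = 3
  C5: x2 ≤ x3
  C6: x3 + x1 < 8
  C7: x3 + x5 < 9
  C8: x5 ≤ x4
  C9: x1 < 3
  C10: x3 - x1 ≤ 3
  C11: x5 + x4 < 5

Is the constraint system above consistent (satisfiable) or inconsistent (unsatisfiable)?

Unsatisfiable

Constraints 1, 3, and 8 give x5 ≤ x4, x4 < x3, x3 < x5. Chaining: x5 ≤ x4 < x3 < x5, which forces x5 < x5 — impossible.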